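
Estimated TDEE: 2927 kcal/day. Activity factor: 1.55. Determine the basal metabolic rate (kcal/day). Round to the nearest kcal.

1888 kcal/day

BMR = TEE ÷ activity factor = 2927 ÷ 1.55 = 1888.3871 kcal/day.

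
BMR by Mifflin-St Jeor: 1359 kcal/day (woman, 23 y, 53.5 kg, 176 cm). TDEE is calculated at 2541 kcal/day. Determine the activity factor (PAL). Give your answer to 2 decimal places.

Activity factor = TEE ÷ BMR = 2541 ÷ 1359 = 1.87.

1.87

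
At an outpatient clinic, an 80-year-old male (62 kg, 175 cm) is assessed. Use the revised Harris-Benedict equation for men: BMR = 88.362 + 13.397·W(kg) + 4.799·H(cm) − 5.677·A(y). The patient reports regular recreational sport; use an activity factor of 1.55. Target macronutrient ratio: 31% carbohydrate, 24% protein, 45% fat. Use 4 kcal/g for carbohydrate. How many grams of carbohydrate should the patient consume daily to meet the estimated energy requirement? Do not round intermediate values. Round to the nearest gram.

157 g/day

Harris-Benedict: BMR = 88.362 + 13.397(62) + 4.799(175) − 5.677(80) = 1304.641 kcal/day.
TEE = 1304.641 × 1.55 = 2022.1936 kcal/day.
Carbohydrate energy = 31% × 2022.1936 = 626.88 kcal.
Carbohydrate = 626.88 ÷ 4 kcal/g = 156.72 g.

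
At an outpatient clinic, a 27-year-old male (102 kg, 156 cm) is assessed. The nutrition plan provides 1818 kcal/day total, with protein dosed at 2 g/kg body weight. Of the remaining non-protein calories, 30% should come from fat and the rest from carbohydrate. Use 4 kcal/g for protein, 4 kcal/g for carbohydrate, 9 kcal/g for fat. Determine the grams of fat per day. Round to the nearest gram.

Protein = 2 × 102 = 204 g → 204 × 4 = 816 kcal.
Non-protein calories = 1818 − 816 = 1002 kcal.
Fat: 30% × 1002 = 300.6 kcal; carbohydrate: 701.4 kcal.
Fat: 300.6 kcal ÷ 9 kcal/g = 33.4 g.

33 g/day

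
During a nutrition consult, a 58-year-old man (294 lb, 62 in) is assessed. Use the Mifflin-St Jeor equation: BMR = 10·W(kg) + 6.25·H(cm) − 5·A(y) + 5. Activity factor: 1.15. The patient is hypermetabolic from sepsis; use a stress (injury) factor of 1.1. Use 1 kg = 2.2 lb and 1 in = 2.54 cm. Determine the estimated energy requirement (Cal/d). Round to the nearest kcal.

Convert to metric: weight = 294 ÷ 2.2 = 133.6364 kg; height = 62 × 2.54 = 157.48 cm.
Mifflin-St Jeor (male): BMR = 10(133.6364) + 6.25(157.48) − 5(58) + 5 = 1336.3636 + 984.25 − 290 + 5 = 2035.6136 kcal/day.
TEE = BMR × activity factor = 2035.6136 × 1.15 = 2340.9557 kcal/day.
Apply stress factor: 2340.9557 × 1.1 = 2575.0512 kcal/day.

2575 Cal/d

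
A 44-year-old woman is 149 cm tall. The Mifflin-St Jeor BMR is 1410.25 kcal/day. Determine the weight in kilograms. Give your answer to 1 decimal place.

86.0 kg

1410.25 = 10·W + 6.25(149) − 5(44) − 161
10·W = 1410.25 − 550.25 = 860, so W = 86 kg.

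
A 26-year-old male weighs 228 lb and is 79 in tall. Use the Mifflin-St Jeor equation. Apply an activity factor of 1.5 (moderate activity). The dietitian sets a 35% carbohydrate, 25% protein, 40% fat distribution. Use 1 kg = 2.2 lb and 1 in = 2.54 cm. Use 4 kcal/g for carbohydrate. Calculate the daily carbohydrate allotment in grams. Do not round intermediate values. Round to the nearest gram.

Convert to metric: weight = 228 ÷ 2.2 = 103.6364 kg; height = 79 × 2.54 = 200.66 cm.
Mifflin-St Jeor (male): BMR = 10(103.6364) + 6.25(200.66) − 5(26) + 5 = 1036.3636 + 1254.125 − 130 + 5 = 2165.4886 kcal/day.
TEE = 2165.4886 × 1.5 = 3248.233 kcal/day.
Carbohydrate energy = 35% × 3248.233 = 1136.8815 kcal.
Carbohydrate = 1136.8815 ÷ 4 kcal/g = 284.2204 g.

284 g/day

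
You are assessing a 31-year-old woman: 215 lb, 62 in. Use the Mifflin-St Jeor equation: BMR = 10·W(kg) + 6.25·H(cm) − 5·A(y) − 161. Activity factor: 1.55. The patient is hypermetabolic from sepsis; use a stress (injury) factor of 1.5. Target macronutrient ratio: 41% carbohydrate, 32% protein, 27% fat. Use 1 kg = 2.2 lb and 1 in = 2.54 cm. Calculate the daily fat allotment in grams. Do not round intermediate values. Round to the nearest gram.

115 g/day

Convert to metric: weight = 215 ÷ 2.2 = 97.7273 kg; height = 62 × 2.54 = 157.48 cm.
Mifflin-St Jeor (female): BMR = 10(97.7273) + 6.25(157.48) − 5(31) − 161 = 977.2727 + 984.25 − 155 − 161 = 1645.5227 kcal/day.
TEE = 1645.5227 × 1.55 = 2550.5602 kcal/day.
With stress factor 1.5: 2550.5602 × 1.5 = 3825.8403 kcal/day.
Fat energy = 27% × 3825.8403 = 1032.9769 kcal.
Fat = 1032.9769 ÷ 9 kcal/g = 114.7752 g.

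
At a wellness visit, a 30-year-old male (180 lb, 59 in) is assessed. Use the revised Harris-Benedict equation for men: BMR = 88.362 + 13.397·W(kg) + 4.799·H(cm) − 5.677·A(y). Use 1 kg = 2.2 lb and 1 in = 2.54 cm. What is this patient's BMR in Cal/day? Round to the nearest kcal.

1733 Cal/day

Convert to metric: weight = 180 ÷ 2.2 = 81.8182 kg; height = 59 × 2.54 = 149.86 cm.
Harris-Benedict: BMR = 88.362 + 13.397(81.8182) + 4.799(149.86) − 5.677(30) = 1733.3483 kcal/day.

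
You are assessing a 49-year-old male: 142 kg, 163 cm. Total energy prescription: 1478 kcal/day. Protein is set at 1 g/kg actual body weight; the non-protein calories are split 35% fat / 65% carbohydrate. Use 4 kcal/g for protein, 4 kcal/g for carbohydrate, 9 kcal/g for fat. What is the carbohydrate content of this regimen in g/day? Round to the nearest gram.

148 g/day

Protein = 1 × 142 = 142 g → 142 × 4 = 568 kcal.
Non-protein calories = 1478 − 568 = 910 kcal.
Fat: 35% × 910 = 318.5 kcal; carbohydrate: 591.5 kcal.
Carbohydrate: 591.5 kcal ÷ 4 kcal/g = 147.875 g.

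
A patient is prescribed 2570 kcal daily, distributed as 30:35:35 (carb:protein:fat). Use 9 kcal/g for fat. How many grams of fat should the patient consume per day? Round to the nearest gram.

Fat energy = 35% × 2570 = 899.5 kcal.
At 9 kcal/g: 899.5 ÷ 9 = 99.9444 g.

100 g/day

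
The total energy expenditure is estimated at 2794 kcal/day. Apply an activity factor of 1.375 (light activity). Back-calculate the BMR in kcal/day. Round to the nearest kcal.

2032 kcal/day

BMR = TEE ÷ activity factor = 2794 ÷ 1.375 = 2032 kcal/day.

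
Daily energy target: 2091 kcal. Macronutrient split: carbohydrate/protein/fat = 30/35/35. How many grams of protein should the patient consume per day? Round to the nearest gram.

Protein energy = 35% × 2091 = 731.85 kcal.
At 4 kcal/g: 731.85 ÷ 4 = 182.9625 g.

183 g/day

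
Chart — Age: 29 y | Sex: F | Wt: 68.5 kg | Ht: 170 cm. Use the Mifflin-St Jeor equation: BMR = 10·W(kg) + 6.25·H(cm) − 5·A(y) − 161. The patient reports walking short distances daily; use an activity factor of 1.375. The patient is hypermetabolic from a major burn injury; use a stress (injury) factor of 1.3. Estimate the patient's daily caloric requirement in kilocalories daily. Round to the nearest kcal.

2577 kilocalories daily

Mifflin-St Jeor (female): BMR = 10(68.5) + 6.25(170) − 5(29) − 161 = 685 + 1062.5 − 145 − 161 = 1441.5 kcal/day.
TEE = BMR × activity factor = 1441.5 × 1.375 = 1982.0625 kcal/day.
Apply stress factor: 1982.0625 × 1.3 = 2576.6813 kcal/day.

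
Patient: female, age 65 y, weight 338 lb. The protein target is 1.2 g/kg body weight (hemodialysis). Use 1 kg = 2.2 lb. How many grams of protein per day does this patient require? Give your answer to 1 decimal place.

184.4 g/day

Weight in kg = 338 ÷ 2.2 = 153.6364 kg.
Protein = 1.2 g/kg × 153.6364 kg = 184.3636 g/day.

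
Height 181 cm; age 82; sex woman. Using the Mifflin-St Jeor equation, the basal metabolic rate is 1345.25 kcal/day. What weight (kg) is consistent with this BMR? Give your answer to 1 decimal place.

78.5 kg

1345.25 = 10·W + 6.25(181) − 5(82) − 161
10·W = 1345.25 − 560.25 = 785, so W = 78.5 kg.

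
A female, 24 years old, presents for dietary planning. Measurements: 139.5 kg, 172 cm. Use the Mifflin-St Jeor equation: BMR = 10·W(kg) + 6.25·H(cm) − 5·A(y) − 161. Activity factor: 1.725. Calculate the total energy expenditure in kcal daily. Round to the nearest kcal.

3776 kcal daily

Mifflin-St Jeor (female): BMR = 10(139.5) + 6.25(172) − 5(24) − 161 = 1395 + 1075 − 120 − 161 = 2189 kcal/day.
TEE = BMR × activity factor = 2189 × 1.725 = 3776.025 kcal/day.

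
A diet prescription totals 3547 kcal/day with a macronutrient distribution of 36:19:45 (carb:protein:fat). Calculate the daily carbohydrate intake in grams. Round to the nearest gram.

319 g/day

Carbohydrate energy = 36% × 3547 = 1276.92 kcal.
At 4 kcal/g: 1276.92 ÷ 4 = 319.23 g.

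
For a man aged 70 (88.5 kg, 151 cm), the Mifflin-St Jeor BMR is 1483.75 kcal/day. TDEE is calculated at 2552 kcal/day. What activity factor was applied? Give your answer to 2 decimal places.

Activity factor = TEE ÷ BMR = 2552 ÷ 1483.75 = 1.72.

1.72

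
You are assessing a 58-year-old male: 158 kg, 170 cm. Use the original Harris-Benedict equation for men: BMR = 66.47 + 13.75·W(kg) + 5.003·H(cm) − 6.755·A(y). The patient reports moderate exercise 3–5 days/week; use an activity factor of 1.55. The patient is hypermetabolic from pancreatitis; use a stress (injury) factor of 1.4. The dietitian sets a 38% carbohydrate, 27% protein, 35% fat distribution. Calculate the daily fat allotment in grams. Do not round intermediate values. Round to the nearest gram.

228 g/day

Harris-Benedict: BMR = 66.47 + 13.75(158) + 5.003(170) − 6.755(58) = 2697.69 kcal/day.
TEE = 2697.69 × 1.55 = 4181.4195 kcal/day.
With stress factor 1.4: 4181.4195 × 1.4 = 5853.9873 kcal/day.
Fat energy = 35% × 5853.9873 = 2048.8956 kcal.
Fat = 2048.8956 ÷ 9 kcal/g = 227.6551 g.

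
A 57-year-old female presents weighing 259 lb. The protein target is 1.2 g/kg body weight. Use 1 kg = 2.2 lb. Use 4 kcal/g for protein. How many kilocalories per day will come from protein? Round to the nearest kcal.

565 kcal/day

Weight in kg = 259 ÷ 2.2 = 117.7273 kg.
Protein = 1.2 g/kg × 117.7273 kg = 141.2727 g/day.
Protein energy = 141.2727 g × 4 kcal/g = 565.0909 kcal/day.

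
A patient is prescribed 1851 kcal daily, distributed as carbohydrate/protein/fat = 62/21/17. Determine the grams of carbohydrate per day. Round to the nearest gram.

287 g/day

Carbohydrate energy = 62% × 1851 = 1147.62 kcal.
At 4 kcal/g: 1147.62 ÷ 4 = 286.905 g.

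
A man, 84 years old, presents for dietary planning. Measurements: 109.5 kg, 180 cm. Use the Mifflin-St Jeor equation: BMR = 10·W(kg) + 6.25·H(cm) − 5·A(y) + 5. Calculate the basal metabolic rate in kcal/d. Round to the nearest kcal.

Mifflin-St Jeor (male): BMR = 10(109.5) + 6.25(180) − 5(84) + 5 = 1095 + 1125 − 420 + 5 = 1805 kcal/day.

1805 kcal/d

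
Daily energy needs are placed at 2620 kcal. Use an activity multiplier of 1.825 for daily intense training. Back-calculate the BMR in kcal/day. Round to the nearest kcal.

BMR = TEE ÷ activity factor = 2620 ÷ 1.825 = 1435.6164 kcal/day.

1436 kcal/day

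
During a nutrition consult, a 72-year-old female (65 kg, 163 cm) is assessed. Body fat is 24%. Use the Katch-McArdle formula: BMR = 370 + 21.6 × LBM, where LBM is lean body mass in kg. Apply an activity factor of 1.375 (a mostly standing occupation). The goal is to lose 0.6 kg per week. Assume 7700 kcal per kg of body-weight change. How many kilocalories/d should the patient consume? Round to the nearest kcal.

1316 kilocalories/d

LBM = 65 × (1 − 0.24) = 49.4 kg. Katch-McArdle: BMR = 370 + 21.6 × 49.4 = 1437.04 kcal/day.
TEE = 1437.04 × 1.375 = 1975.93 kcal/day.
Required daily deficit = 0.6 × 7700 ÷ 7 = 660 kcal/day.
Target intake = 1975.93 − 660 = 1315.93 kcal/day.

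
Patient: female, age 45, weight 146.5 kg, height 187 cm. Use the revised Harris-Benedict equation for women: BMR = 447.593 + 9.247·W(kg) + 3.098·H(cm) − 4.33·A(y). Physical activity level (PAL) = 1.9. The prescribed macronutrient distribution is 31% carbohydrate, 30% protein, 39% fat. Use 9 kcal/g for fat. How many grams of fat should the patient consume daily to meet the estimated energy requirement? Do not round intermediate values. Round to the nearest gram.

Harris-Benedict: BMR = 447.593 + 9.247(146.5) + 3.098(187) − 4.33(45) = 2186.7545 kcal/day.
TEE = 2186.7545 × 1.9 = 4154.8336 kcal/day.
Fat energy = 39% × 4154.8336 = 1620.3851 kcal.
Fat = 1620.3851 ÷ 9 kcal/g = 180.0428 g.

180 g/day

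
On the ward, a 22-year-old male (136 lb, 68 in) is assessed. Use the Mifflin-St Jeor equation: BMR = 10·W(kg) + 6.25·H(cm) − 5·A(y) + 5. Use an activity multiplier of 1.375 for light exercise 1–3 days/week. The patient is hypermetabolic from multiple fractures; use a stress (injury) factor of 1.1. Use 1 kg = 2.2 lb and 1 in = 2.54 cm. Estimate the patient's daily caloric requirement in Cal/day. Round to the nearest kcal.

Convert to metric: weight = 136 ÷ 2.2 = 61.8182 kg; height = 68 × 2.54 = 172.72 cm.
Mifflin-St Jeor (male): BMR = 10(61.8182) + 6.25(172.72) − 5(22) + 5 = 618.1818 + 1079.5 − 110 + 5 = 1592.6818 kcal/day.
TEE = BMR × activity factor = 1592.6818 × 1.375 = 2189.9375 kcal/day.
Apply stress factor: 2189.9375 × 1.1 = 2408.9313 kcal/day.

2409 Cal/day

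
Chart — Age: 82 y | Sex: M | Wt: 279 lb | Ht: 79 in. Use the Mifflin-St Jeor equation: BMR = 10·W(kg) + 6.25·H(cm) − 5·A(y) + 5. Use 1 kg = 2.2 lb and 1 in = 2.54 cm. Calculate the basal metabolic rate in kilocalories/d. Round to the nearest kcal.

2117 kilocalories/d

Convert to metric: weight = 279 ÷ 2.2 = 126.8182 kg; height = 79 × 2.54 = 200.66 cm.
Mifflin-St Jeor (male): BMR = 10(126.8182) + 6.25(200.66) − 5(82) + 5 = 1268.1818 + 1254.125 − 410 + 5 = 2117.3068 kcal/day.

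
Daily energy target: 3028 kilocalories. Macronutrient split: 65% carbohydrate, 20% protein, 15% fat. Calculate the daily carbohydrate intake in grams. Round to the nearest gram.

492 g/day

Carbohydrate energy = 65% × 3028 = 1968.2 kcal.
At 4 kcal/g: 1968.2 ÷ 4 = 492.05 g.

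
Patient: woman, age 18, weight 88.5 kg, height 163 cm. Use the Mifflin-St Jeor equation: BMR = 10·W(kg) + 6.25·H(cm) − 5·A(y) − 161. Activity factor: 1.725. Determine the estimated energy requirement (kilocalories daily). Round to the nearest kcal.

2851 kilocalories daily

Mifflin-St Jeor (female): BMR = 10(88.5) + 6.25(163) − 5(18) − 161 = 885 + 1018.75 − 90 − 161 = 1652.75 kcal/day.
TEE = BMR × activity factor = 1652.75 × 1.725 = 2850.9938 kcal/day.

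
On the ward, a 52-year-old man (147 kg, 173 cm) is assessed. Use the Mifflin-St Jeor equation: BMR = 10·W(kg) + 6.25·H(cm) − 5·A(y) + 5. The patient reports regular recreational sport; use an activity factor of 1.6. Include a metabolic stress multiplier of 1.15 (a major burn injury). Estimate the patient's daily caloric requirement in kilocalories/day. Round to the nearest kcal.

Mifflin-St Jeor (male): BMR = 10(147) + 6.25(173) − 5(52) + 5 = 1470 + 1081.25 − 260 + 5 = 2296.25 kcal/day.
TEE = BMR × activity factor = 2296.25 × 1.6 = 3674 kcal/day.
Apply stress factor: 3674 × 1.15 = 4225.1 kcal/day.

4225 kilocalories/day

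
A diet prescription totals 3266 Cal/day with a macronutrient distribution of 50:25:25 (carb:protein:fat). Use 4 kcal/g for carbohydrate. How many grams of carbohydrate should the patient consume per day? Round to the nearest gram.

408 g/day

Carbohydrate energy = 50% × 3266 = 1633 kcal.
At 4 kcal/g: 1633 ÷ 4 = 408.25 g.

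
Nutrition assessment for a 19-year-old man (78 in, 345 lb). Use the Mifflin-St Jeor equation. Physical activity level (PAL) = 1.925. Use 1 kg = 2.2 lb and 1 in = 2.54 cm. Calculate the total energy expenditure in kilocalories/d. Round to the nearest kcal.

5229 kilocalories/d

Convert to metric: weight = 345 ÷ 2.2 = 156.8182 kg; height = 78 × 2.54 = 198.12 cm.
Mifflin-St Jeor (male): BMR = 10(156.8182) + 6.25(198.12) − 5(19) + 5 = 1568.1818 + 1238.25 − 95 + 5 = 2716.4318 kcal/day.
TEE = BMR × activity factor = 2716.4318 × 1.925 = 5229.1313 kcal/day.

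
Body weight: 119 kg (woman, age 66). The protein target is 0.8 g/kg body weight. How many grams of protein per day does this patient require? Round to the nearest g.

Protein = 0.8 g/kg × 119 kg = 95.2 g/day.

95 g/day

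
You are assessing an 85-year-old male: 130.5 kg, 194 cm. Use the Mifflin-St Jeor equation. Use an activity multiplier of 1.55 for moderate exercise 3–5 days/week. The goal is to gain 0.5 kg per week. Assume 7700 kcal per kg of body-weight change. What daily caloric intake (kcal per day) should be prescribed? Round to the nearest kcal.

3801 kcal per day

Mifflin-St Jeor (male): BMR = 10(130.5) + 6.25(194) − 5(85) + 5 = 1305 + 1212.5 − 425 + 5 = 2097.5 kcal/day.
TEE = 2097.5 × 1.55 = 3251.125 kcal/day.
Required daily surplus = 0.5 × 7700 ÷ 7 = 550 kcal/day.
Target intake = 3251.125 + 550 = 3801.125 kcal/day.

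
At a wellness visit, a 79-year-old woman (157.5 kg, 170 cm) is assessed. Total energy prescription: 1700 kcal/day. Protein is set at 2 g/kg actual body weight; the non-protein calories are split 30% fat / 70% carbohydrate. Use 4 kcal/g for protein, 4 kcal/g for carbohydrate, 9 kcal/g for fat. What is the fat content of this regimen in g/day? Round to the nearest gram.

15 g/day

Protein = 2 × 157.5 = 315 g → 315 × 4 = 1260 kcal.
Non-protein calories = 1700 − 1260 = 440 kcal.
Fat: 30% × 440 = 132 kcal; carbohydrate: 308 kcal.
Fat: 132 kcal ÷ 9 kcal/g = 14.6667 g.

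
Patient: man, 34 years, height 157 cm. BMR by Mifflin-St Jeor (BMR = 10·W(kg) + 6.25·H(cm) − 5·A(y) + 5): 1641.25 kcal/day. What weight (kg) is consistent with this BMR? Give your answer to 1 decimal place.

82.5 kg

1641.25 = 10·W + 6.25(157) − 5(34) + 5
10·W = 1641.25 − 816.25 = 825, so W = 82.5 kg.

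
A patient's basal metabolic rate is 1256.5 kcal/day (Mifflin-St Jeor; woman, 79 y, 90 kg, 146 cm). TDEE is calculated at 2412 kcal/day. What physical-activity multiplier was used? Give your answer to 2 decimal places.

1.92

Activity factor = TEE ÷ BMR = 2412 ÷ 1256.5 = 1.92.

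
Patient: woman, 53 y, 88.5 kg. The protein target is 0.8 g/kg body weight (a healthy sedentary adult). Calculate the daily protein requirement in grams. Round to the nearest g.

Protein = 0.8 g/kg × 88.5 kg = 70.8 g/day.

71 g/day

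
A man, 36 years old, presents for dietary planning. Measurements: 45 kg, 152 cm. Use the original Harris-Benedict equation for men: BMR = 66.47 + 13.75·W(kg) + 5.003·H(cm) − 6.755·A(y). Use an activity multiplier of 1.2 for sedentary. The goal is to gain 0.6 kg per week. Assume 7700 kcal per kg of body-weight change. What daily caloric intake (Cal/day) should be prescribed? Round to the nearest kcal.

Harris-Benedict: BMR = 66.47 + 13.75(45) + 5.003(152) − 6.755(36) = 1202.496 kcal/day.
TEE = 1202.496 × 1.2 = 1442.9952 kcal/day.
Required daily surplus = 0.6 × 7700 ÷ 7 = 660 kcal/day.
Target intake = 1442.9952 + 660 = 2102.9952 kcal/day.

2103 Cal/day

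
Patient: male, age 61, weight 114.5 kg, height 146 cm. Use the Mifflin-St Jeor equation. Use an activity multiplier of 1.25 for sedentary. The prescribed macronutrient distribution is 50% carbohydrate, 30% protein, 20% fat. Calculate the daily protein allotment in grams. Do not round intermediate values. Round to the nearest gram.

Mifflin-St Jeor (male): BMR = 10(114.5) + 6.25(146) − 5(61) + 5 = 1145 + 912.5 − 305 + 5 = 1757.5 kcal/day.
TEE = 1757.5 × 1.25 = 2196.875 kcal/day.
Protein energy = 30% × 2196.875 = 659.0625 kcal.
Protein = 659.0625 ÷ 4 kcal/g = 164.7656 g.

165 g/day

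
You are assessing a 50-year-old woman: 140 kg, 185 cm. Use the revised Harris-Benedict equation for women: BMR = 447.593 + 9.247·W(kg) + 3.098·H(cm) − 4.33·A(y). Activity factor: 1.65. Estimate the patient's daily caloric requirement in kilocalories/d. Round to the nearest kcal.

Harris-Benedict: BMR = 447.593 + 9.247(140) + 3.098(185) − 4.33(50) = 2098.803 kcal/day.
TEE = BMR × activity factor = 2098.803 × 1.65 = 3463.025 kcal/day.

3463 kilocalories/d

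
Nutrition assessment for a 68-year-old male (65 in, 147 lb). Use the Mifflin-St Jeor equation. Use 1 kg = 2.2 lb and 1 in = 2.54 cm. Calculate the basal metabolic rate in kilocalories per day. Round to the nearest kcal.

1365 kilocalories per day

Convert to metric: weight = 147 ÷ 2.2 = 66.8182 kg; height = 65 × 2.54 = 165.1 cm.
Mifflin-St Jeor (male): BMR = 10(66.8182) + 6.25(165.1) − 5(68) + 5 = 668.1818 + 1031.875 − 340 + 5 = 1365.0568 kcal/day.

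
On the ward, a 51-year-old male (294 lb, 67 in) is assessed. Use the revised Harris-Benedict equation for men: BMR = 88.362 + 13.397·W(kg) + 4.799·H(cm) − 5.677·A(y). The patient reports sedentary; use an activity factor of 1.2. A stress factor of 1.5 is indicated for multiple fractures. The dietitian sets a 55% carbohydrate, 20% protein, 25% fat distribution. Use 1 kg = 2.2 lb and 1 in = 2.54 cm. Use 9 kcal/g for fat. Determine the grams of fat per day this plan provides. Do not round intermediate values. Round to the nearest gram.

120 g/day

Convert to metric: weight = 294 ÷ 2.2 = 133.6364 kg; height = 67 × 2.54 = 170.18 cm.
Harris-Benedict: BMR = 88.362 + 13.397(133.6364) + 4.799(170.18) − 5.677(51) = 2405.8552 kcal/day.
TEE = 2405.8552 × 1.2 = 2887.0262 kcal/day.
With stress factor 1.5: 2887.0262 × 1.5 = 4330.5393 kcal/day.
Fat energy = 25% × 4330.5393 = 1082.6348 kcal.
Fat = 1082.6348 ÷ 9 kcal/g = 120.2928 g.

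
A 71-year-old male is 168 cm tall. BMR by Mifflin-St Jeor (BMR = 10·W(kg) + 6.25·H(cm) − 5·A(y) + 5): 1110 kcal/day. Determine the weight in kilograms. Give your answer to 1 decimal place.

41.0 kg

1110 = 10·W + 6.25(168) − 5(71) + 5
10·W = 1110 − 700 = 410, so W = 41 kg.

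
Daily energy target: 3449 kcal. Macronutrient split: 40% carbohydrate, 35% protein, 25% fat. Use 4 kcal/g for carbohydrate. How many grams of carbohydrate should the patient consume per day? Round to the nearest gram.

345 g/day

Carbohydrate energy = 40% × 3449 = 1379.6 kcal.
At 4 kcal/g: 1379.6 ÷ 4 = 344.9 g.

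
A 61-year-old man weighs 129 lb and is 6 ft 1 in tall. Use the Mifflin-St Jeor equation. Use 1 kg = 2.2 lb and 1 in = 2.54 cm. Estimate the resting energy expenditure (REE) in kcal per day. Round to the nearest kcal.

1445 kcal per day

Convert to metric: weight = 129 ÷ 2.2 = 58.6364 kg; height = (6×12 + 1) × 2.54 = 73 × 2.54 = 185.42 cm.
Mifflin-St Jeor (male): BMR = 10(58.6364) + 6.25(185.42) − 5(61) + 5 = 586.3636 + 1158.875 − 305 + 5 = 1445.2386 kcal/day.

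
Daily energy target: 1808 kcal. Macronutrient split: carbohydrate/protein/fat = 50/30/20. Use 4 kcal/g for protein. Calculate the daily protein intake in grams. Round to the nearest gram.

136 g/day

Protein energy = 30% × 1808 = 542.4 kcal.
At 4 kcal/g: 542.4 ÷ 4 = 135.6 g.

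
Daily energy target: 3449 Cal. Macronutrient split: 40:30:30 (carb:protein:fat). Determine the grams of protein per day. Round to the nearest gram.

Protein energy = 30% × 3449 = 1034.7 kcal.
At 4 kcal/g: 1034.7 ÷ 4 = 258.675 g.

259 g/day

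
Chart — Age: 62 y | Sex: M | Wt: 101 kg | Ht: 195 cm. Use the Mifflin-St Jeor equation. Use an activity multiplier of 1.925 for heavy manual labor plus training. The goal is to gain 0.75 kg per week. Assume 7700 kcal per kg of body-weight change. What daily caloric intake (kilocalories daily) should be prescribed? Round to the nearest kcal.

Mifflin-St Jeor (male): BMR = 10(101) + 6.25(195) − 5(62) + 5 = 1010 + 1218.75 − 310 + 5 = 1923.75 kcal/day.
TEE = 1923.75 × 1.925 = 3703.2188 kcal/day.
Required daily surplus = 0.75 × 7700 ÷ 7 = 825 kcal/day.
Target intake = 3703.2188 + 825 = 4528.2188 kcal/day.

4528 kilocalories daily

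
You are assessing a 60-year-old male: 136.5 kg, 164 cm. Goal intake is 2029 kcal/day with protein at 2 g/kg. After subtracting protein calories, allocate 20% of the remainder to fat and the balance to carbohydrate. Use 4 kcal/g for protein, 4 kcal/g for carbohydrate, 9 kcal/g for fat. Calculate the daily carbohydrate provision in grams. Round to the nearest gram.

187 g/day

Protein = 2 × 136.5 = 273 g → 273 × 4 = 1092 kcal.
Non-protein calories = 2029 − 1092 = 937 kcal.
Fat: 20% × 937 = 187.4 kcal; carbohydrate: 749.6 kcal.
Carbohydrate: 749.6 kcal ÷ 4 kcal/g = 187.4 g.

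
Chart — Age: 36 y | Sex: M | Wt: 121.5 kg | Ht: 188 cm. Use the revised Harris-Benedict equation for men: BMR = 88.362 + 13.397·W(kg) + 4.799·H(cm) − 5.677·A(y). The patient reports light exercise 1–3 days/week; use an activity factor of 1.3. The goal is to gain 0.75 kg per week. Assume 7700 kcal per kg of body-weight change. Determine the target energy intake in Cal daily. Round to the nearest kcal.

3963 Cal daily

Harris-Benedict: BMR = 88.362 + 13.397(121.5) + 4.799(188) − 5.677(36) = 2413.9375 kcal/day.
TEE = 2413.9375 × 1.3 = 3138.1188 kcal/day.
Required daily surplus = 0.75 × 7700 ÷ 7 = 825 kcal/day.
Target intake = 3138.1188 + 825 = 3963.1188 kcal/day.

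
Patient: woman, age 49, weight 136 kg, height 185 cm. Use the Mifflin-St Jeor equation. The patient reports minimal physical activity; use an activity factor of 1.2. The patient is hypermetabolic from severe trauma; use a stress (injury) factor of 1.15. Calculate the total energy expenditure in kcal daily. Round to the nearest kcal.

2912 kcal daily

Mifflin-St Jeor (female): BMR = 10(136) + 6.25(185) − 5(49) − 161 = 1360 + 1156.25 − 245 − 161 = 2110.25 kcal/day.
TEE = BMR × activity factor = 2110.25 × 1.2 = 2532.3 kcal/day.
Apply stress factor: 2532.3 × 1.15 = 2912.145 kcal/day.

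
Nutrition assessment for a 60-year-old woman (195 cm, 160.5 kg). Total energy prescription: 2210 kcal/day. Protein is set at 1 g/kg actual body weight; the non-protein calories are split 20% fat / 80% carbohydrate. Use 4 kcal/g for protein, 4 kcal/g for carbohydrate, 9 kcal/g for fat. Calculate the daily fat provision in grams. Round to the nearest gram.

35 g/day

Protein = 1 × 160.5 = 160.5 g → 160.5 × 4 = 642 kcal.
Non-protein calories = 2210 − 642 = 1568 kcal.
Fat: 20% × 1568 = 313.6 kcal; carbohydrate: 1254.4 kcal.
Fat: 313.6 kcal ÷ 9 kcal/g = 34.8444 g.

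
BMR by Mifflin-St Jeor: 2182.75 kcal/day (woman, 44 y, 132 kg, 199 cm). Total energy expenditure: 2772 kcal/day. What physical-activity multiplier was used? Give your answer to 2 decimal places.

Activity factor = TEE ÷ BMR = 2772 ÷ 2182.75 = 1.27.

1.27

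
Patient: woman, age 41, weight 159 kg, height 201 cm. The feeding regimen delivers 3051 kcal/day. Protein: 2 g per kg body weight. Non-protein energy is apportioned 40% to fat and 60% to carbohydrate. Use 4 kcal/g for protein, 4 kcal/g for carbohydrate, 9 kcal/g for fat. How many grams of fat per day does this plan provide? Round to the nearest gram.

Protein = 2 × 159 = 318 g → 318 × 4 = 1272 kcal.
Non-protein calories = 3051 − 1272 = 1779 kcal.
Fat: 40% × 1779 = 711.6 kcal; carbohydrate: 1067.4 kcal.
Fat: 711.6 kcal ÷ 9 kcal/g = 79.0667 g.

79 g/day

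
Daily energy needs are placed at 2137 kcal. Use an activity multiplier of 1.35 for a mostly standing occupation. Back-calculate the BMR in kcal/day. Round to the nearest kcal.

1583 kcal/day

BMR = TEE ÷ activity factor = 2137 ÷ 1.35 = 1582.963 kcal/day.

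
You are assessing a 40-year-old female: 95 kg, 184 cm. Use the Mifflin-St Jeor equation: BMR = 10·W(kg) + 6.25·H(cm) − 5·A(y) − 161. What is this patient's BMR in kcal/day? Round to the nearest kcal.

Mifflin-St Jeor (female): BMR = 10(95) + 6.25(184) − 5(40) − 161 = 950 + 1150 − 200 − 161 = 1739 kcal/day.

1739 kcal/day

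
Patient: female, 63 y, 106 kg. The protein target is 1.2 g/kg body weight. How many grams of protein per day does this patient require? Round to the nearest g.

Protein = 1.2 g/kg × 106 kg = 127.2 g/day.

127 g/day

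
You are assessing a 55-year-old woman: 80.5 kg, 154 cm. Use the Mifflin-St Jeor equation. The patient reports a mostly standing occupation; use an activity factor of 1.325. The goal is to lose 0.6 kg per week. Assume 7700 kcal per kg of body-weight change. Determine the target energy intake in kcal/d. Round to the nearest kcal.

Mifflin-St Jeor (female): BMR = 10(80.5) + 6.25(154) − 5(55) − 161 = 805 + 962.5 − 275 − 161 = 1331.5 kcal/day.
TEE = 1331.5 × 1.325 = 1764.2375 kcal/day.
Required daily deficit = 0.6 × 7700 ÷ 7 = 660 kcal/day.
Target intake = 1764.2375 − 660 = 1104.2375 kcal/day.

1104 kcal/d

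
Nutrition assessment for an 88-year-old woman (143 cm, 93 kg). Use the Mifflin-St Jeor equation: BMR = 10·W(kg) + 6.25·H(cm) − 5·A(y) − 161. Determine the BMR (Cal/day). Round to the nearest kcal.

Mifflin-St Jeor (female): BMR = 10(93) + 6.25(143) − 5(88) − 161 = 930 + 893.75 − 440 − 161 = 1222.75 kcal/day.

1223 Cal/day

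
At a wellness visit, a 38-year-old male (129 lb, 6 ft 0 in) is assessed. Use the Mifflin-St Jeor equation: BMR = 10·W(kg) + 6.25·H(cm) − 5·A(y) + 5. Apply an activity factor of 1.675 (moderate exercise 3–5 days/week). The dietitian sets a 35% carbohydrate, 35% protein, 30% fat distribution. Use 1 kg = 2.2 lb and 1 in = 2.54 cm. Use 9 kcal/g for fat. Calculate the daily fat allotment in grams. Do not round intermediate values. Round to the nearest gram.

86 g/day

Convert to metric: weight = 129 ÷ 2.2 = 58.6364 kg; height = (6×12 + 0) × 2.54 = 72 × 2.54 = 182.88 cm.
Mifflin-St Jeor (male): BMR = 10(58.6364) + 6.25(182.88) − 5(38) + 5 = 586.3636 + 1143 − 190 + 5 = 1544.3636 kcal/day.
TEE = 1544.3636 × 1.675 = 2586.8091 kcal/day.
Fat energy = 30% × 2586.8091 = 776.0427 kcal.
Fat = 776.0427 ÷ 9 kcal/g = 86.227 g.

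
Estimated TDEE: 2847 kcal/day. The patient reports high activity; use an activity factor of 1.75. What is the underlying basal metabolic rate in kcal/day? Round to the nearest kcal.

1627 kcal/day

BMR = TEE ÷ activity factor = 2847 ÷ 1.75 = 1626.8571 kcal/day.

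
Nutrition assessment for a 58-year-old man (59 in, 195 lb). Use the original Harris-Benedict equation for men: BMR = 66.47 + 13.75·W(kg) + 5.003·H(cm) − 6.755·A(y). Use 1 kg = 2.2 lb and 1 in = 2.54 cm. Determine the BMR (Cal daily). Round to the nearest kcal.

1643 Cal daily

Convert to metric: weight = 195 ÷ 2.2 = 88.6364 kg; height = 59 × 2.54 = 149.86 cm.
Harris-Benedict: BMR = 66.47 + 13.75(88.6364) + 5.003(149.86) − 6.755(58) = 1643.1796 kcal/day.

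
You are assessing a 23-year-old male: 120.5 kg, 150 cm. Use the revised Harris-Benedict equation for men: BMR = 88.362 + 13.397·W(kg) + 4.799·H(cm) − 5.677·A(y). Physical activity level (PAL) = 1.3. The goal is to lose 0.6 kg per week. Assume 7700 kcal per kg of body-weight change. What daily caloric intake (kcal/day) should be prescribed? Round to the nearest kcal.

2320 kcal/day

Harris-Benedict: BMR = 88.362 + 13.397(120.5) + 4.799(150) − 5.677(23) = 2291.9795 kcal/day.
TEE = 2291.9795 × 1.3 = 2979.5734 kcal/day.
Required daily deficit = 0.6 × 7700 ÷ 7 = 660 kcal/day.
Target intake = 2979.5734 − 660 = 2319.5734 kcal/day.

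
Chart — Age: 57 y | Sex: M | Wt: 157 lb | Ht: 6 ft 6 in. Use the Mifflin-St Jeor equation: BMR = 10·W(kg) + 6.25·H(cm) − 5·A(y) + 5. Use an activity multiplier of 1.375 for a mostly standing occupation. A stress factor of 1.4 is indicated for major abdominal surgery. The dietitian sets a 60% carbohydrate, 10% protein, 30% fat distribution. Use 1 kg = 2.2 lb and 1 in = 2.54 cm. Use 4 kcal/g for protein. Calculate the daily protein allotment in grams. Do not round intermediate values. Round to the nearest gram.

80 g/day

Convert to metric: weight = 157 ÷ 2.2 = 71.3636 kg; height = (6×12 + 6) × 2.54 = 78 × 2.54 = 198.12 cm.
Mifflin-St Jeor (male): BMR = 10(71.3636) + 6.25(198.12) − 5(57) + 5 = 713.6364 + 1238.25 − 285 + 5 = 1671.8864 kcal/day.
TEE = 1671.8864 × 1.375 = 2298.8438 kcal/day.
With stress factor 1.4: 2298.8438 × 1.4 = 3218.3813 kcal/day.
Protein energy = 10% × 3218.3813 = 321.8381 kcal.
Protein = 321.8381 ÷ 4 kcal/g = 80.4595 g.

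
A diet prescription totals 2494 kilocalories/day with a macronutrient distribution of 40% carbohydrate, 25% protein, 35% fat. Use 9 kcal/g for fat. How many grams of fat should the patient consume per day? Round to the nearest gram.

Fat energy = 35% × 2494 = 872.9 kcal.
At 9 kcal/g: 872.9 ÷ 9 = 96.9889 g.

97 g/day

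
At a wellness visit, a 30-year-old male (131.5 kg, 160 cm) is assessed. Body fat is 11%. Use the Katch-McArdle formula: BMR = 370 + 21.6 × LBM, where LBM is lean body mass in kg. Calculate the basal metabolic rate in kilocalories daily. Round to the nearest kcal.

2898 kilocalories daily

LBM = 131.5 × (1 − 0.11) = 117.035 kg. Katch-McArdle: BMR = 370 + 21.6 × 117.035 = 2897.956 kcal/day.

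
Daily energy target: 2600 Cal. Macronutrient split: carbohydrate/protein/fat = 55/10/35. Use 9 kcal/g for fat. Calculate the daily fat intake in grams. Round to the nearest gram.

101 g/day

Fat energy = 35% × 2600 = 910 kcal.
At 9 kcal/g: 910 ÷ 9 = 101.1111 g.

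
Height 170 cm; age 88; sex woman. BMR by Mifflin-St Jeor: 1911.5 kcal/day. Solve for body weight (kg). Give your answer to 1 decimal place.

1911.5 = 10·W + 6.25(170) − 5(88) − 161
10·W = 1911.5 − 461.5 = 1450, so W = 145 kg.

145.0 kg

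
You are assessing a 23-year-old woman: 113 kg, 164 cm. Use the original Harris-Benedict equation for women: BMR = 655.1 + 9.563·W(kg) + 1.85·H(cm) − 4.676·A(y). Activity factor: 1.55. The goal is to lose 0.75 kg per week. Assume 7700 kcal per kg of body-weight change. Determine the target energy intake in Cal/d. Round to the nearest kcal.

Harris-Benedict: BMR = 655.1 + 9.563(113) + 1.85(164) − 4.676(23) = 1931.571 kcal/day.
TEE = 1931.571 × 1.55 = 2993.9351 kcal/day.
Required daily deficit = 0.75 × 7700 ÷ 7 = 825 kcal/day.
Target intake = 2993.9351 − 825 = 2168.9351 kcal/day.

2169 Cal/d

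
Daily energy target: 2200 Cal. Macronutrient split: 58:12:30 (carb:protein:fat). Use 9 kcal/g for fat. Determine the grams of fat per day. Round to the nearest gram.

Fat energy = 30% × 2200 = 660 kcal.
At 9 kcal/g: 660 ÷ 9 = 73.3333 g.

73 g/day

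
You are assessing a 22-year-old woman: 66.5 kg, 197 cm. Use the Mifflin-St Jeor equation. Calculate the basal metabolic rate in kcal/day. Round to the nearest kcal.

1625 kcal/day

Mifflin-St Jeor (female): BMR = 10(66.5) + 6.25(197) − 5(22) − 161 = 665 + 1231.25 − 110 − 161 = 1625.25 kcal/day.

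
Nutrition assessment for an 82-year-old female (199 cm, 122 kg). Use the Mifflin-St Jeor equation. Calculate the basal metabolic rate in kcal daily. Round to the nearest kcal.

Mifflin-St Jeor (female): BMR = 10(122) + 6.25(199) − 5(82) − 161 = 1220 + 1243.75 − 410 − 161 = 1892.75 kcal/day.

1893 kcal daily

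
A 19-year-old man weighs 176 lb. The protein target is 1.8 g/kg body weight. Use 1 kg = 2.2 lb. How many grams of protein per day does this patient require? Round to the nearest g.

144 g/day

Weight in kg = 176 ÷ 2.2 = 80 kg.
Protein = 1.8 g/kg × 80 kg = 144 g/day.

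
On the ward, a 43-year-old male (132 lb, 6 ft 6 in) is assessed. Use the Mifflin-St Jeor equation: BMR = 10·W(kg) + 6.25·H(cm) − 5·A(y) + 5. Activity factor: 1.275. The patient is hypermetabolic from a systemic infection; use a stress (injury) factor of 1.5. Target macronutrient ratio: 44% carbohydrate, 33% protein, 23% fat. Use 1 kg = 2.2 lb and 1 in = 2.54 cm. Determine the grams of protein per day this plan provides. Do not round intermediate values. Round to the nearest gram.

257 g/day

Convert to metric: weight = 132 ÷ 2.2 = 60 kg; height = (6×12 + 6) × 2.54 = 78 × 2.54 = 198.12 cm.
Mifflin-St Jeor (male): BMR = 10(60) + 6.25(198.12) − 5(43) + 5 = 600 + 1238.25 − 215 + 5 = 1628.25 kcal/day.
TEE = 1628.25 × 1.275 = 2076.0188 kcal/day.
With stress factor 1.5: 2076.0188 × 1.5 = 3114.0281 kcal/day.
Protein energy = 33% × 3114.0281 = 1027.6293 kcal.
Protein = 1027.6293 ÷ 4 kcal/g = 256.9073 g.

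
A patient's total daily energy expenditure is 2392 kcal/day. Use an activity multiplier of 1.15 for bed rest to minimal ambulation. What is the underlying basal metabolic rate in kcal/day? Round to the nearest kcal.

2080 kcal/day

BMR = TEE ÷ activity factor = 2392 ÷ 1.15 = 2080 kcal/day.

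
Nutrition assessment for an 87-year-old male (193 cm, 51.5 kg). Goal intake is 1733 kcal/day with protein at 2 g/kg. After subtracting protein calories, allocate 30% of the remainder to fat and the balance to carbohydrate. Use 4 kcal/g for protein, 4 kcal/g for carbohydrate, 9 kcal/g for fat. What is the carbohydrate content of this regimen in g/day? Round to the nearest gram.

231 g/day

Protein = 2 × 51.5 = 103 g → 103 × 4 = 412 kcal.
Non-protein calories = 1733 − 412 = 1321 kcal.
Fat: 30% × 1321 = 396.3 kcal; carbohydrate: 924.7 kcal.
Carbohydrate: 924.7 kcal ÷ 4 kcal/g = 231.175 g.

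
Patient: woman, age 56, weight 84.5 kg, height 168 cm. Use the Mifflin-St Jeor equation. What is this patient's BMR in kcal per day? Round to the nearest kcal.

1454 kcal per day

Mifflin-St Jeor (female): BMR = 10(84.5) + 6.25(168) − 5(56) − 161 = 845 + 1050 − 280 − 161 = 1454 kcal/day.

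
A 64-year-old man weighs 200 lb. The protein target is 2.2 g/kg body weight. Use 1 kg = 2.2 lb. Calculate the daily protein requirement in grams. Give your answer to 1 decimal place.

200.0 g/day

Weight in kg = 200 ÷ 2.2 = 90.9091 kg.
Protein = 2.2 g/kg × 90.9091 kg = 200 g/day.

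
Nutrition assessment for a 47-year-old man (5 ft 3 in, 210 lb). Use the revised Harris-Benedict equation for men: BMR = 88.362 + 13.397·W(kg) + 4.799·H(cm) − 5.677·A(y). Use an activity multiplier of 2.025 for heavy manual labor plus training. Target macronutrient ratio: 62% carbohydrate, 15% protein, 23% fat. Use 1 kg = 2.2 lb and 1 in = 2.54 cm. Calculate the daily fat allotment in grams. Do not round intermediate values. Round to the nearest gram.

97 g/day

Convert to metric: weight = 210 ÷ 2.2 = 95.4545 kg; height = (5×12 + 3) × 2.54 = 63 × 2.54 = 160.02 cm.
Harris-Benedict: BMR = 88.362 + 13.397(95.4545) + 4.799(160.02) − 5.677(47) = 1868.2835 kcal/day.
TEE = 1868.2835 × 2.025 = 3783.2741 kcal/day.
Fat energy = 23% × 3783.2741 = 870.1531 kcal.
Fat = 870.1531 ÷ 9 kcal/g = 96.6837 g.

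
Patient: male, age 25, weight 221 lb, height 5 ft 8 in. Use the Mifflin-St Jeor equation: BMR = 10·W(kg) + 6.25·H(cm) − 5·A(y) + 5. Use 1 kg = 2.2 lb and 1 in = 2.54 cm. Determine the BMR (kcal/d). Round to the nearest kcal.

1964 kcal/d

Convert to metric: weight = 221 ÷ 2.2 = 100.4545 kg; height = (5×12 + 8) × 2.54 = 68 × 2.54 = 172.72 cm.
Mifflin-St Jeor (male): BMR = 10(100.4545) + 6.25(172.72) − 5(25) + 5 = 1004.5455 + 1079.5 − 125 + 5 = 1964.0455 kcal/day.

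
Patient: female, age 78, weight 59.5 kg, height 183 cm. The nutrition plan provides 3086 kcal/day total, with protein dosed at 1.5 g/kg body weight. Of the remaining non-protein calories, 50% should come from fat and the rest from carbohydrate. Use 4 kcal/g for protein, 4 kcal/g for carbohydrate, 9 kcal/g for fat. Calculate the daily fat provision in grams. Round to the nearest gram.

Protein = 1.5 × 59.5 = 89.25 g → 89.25 × 4 = 357 kcal.
Non-protein calories = 3086 − 357 = 2729 kcal.
Fat: 50% × 2729 = 1364.5 kcal; carbohydrate: 1364.5 kcal.
Fat: 1364.5 kcal ÷ 9 kcal/g = 151.6111 g.

152 g/day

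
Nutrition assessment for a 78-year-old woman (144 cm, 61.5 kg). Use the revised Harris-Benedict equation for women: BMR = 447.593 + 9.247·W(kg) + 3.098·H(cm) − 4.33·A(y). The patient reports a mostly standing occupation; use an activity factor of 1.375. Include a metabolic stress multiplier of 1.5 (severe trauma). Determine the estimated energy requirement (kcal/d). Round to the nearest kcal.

2320 kcal/d

Harris-Benedict: BMR = 447.593 + 9.247(61.5) + 3.098(144) − 4.33(78) = 1124.6555 kcal/day.
TEE = BMR × activity factor = 1124.6555 × 1.375 = 1546.4013 kcal/day.
Apply stress factor: 1546.4013 × 1.5 = 2319.602 kcal/day.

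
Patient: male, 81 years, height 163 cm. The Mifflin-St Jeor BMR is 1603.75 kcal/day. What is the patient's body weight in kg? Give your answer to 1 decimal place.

98.5 kg

1603.75 = 10·W + 6.25(163) − 5(81) + 5
10·W = 1603.75 − 618.75 = 985, so W = 98.5 kg.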